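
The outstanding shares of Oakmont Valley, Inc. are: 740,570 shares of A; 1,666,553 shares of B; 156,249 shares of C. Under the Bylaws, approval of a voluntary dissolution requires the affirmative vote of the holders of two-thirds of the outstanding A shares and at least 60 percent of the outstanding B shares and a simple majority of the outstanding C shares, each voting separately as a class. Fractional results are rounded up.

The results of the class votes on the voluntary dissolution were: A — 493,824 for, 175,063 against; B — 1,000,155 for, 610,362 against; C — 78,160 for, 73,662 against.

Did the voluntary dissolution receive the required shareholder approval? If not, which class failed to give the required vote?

A: 2/3 of 740570 = 493713.33, rounded up to 493714; 493,714 required, 493,824 in favor — approved.
B: 3/5 of 1666553 = 999931.80, rounded up to 999932; 999,932 required, 1,000,155 in favor — approved.
C: a majority of 156249 is 78125; 78,125 required, 78,160 in favor — approved.

Approved — every class gave the required vote.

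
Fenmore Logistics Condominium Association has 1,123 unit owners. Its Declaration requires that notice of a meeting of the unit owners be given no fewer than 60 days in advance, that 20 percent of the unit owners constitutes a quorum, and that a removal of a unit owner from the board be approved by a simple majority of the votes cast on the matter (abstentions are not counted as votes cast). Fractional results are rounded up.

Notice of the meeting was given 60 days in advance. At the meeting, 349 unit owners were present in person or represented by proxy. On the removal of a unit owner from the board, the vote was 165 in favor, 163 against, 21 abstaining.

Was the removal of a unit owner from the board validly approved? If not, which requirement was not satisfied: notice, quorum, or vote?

Valid — all requirements satisfied.

Notice: 60 days given; 60 required. Satisfied.
Quorum: 20% of 1,123 = 224.60, rounded up to 225; 349 present. Satisfied.
Vote: requires a majority of the votes cast (349 − 21 abstaining = 328); a majority of 328 is 165, so 165 needed; 165 in favor. Satisfied.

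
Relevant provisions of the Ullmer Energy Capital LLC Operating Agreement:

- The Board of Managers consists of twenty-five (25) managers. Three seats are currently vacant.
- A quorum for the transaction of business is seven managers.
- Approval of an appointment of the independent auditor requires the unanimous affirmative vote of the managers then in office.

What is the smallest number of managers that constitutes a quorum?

7

The quorum is fixed at 7.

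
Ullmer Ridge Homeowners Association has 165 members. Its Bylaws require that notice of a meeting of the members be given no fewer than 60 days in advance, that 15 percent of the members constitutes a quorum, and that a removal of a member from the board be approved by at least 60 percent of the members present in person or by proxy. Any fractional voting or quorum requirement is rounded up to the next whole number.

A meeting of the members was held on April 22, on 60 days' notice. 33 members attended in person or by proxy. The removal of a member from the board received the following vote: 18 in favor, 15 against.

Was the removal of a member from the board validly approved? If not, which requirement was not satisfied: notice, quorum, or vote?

Invalid — vote requirement not satisfied.

Notice: 60 days given; 60 required. Satisfied.
Quorum: 15% of 165 = 24.75, rounded up to 25; 33 present. Satisfied.
Vote: requires three-fifths of those present (33); 3/5 of 33 = 19.80, rounded up to 20, so 20 needed; 18 in favor. Not satisfied.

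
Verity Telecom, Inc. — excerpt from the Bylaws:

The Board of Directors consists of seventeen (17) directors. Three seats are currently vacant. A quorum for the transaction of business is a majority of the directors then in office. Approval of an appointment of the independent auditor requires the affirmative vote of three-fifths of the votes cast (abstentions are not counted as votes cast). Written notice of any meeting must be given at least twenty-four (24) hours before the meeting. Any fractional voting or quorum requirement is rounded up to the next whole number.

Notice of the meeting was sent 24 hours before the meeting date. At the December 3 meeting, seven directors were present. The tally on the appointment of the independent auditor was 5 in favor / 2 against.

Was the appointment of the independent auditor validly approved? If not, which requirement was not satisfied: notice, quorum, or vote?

Invalid — quorum requirement not satisfied.

Notice: 24 hours given; 24 required (24 ≥ 24). Satisfied.
Quorum: 7 present; quorum is 8. Not satisfied.
Vote: the appointment of the independent auditor requires three-fifths of the votes cast (7). 3/5 of 7 = 4.20, rounded up to 5, so 5 affirmative votes are needed; 5 voted in favor. Satisfied. (Moot — without a quorum no business can be validly transacted.)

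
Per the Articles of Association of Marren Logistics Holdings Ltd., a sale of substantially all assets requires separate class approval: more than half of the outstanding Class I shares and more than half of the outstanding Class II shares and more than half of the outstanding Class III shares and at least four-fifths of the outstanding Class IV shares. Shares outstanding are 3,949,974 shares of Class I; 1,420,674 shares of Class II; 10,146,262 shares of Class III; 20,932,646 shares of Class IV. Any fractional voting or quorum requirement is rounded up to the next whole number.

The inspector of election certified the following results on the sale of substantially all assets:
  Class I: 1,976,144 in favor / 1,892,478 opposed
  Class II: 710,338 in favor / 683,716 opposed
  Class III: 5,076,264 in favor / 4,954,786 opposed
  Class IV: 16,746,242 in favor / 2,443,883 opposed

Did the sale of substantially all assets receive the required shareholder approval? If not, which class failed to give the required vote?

Class I: a majority of 3949974 is 1974988; 1,974,988 required, 1,976,144 in favor — approved.
Class II: a majority of 1420674 is 710338; 710,338 required, 710,338 in favor — approved.
Class III: a majority of 10146262 is 5073132; 5,073,132 required, 5,076,264 in favor — approved.
Class IV: 4/5 of 20932646 = 16746116.80, rounded up to 16746117; 16,746,117 required, 16,746,242 in favor — approved.

Approved — every class gave the required vote.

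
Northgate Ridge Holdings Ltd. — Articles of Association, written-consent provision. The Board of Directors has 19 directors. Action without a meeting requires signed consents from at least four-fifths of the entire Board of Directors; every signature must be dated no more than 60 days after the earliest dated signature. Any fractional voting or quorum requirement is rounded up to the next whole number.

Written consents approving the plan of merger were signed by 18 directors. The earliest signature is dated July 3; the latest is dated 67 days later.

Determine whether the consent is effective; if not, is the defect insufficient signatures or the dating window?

Not effective — dating-window requirement not satisfied.

Signatures required: at least four-fifths of 19 — 4/5 of 19 = 15.20, rounded up to 16, so 16 needed; 18 signed. Sufficient.
Dating window: the latest signature is 67 days after the earliest; the limit is 60 days. Outside the window.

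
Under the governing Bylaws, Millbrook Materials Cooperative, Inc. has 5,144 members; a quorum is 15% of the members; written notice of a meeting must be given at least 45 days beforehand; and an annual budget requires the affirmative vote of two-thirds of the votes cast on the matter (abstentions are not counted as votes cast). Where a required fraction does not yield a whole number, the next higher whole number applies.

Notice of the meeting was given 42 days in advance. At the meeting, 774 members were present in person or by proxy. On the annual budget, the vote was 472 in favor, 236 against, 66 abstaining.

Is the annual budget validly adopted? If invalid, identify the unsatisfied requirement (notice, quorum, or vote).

Notice: 42 days given; 45 required. Not satisfied.
Quorum: 15% of 5,144 = 771.60, rounded up to 772; 774 present. Satisfied.
Vote: requires two-thirds of the votes cast (774 − 66 abstaining = 708); 2/3 of 708 = 472, so 472 needed; 472 in favor. Satisfied.

Invalid — notice requirement not satisfied.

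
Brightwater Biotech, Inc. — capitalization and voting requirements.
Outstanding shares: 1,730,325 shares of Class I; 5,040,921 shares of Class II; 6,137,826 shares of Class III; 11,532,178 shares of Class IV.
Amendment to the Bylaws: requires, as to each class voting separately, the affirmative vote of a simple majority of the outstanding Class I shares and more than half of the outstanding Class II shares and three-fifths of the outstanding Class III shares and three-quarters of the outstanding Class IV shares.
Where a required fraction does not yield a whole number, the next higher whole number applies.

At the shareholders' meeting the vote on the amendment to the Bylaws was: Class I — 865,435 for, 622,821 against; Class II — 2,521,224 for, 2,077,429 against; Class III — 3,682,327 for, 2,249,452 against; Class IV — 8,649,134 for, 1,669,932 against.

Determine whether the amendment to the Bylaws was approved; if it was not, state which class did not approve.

Class I: a majority of 1730325 is 865163; 865,163 required, 865,435 in favor — approved.
Class II: a majority of 5040921 is 2520461; 2,520,461 required, 2,521,224 in favor — approved.
Class III: 3/5 of 6137826 = 3682695.60, rounded up to 3682696; 3,682,696 required, 3,682,327 in favor — not approved.
Class IV: 3/4 of 11532178 = 8649133.50, rounded up to 8649134; 8,649,134 required, 8,649,134 in favor — approved.

Not approved — the Class III shares did not give the required vote.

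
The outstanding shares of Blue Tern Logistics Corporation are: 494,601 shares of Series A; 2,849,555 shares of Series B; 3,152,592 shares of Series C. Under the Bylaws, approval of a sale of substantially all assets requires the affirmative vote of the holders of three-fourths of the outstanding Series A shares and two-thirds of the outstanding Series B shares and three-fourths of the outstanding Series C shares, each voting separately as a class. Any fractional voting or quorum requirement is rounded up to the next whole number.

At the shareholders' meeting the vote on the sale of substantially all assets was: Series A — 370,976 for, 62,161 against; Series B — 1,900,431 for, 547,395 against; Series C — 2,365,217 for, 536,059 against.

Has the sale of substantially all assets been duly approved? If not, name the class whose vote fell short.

Series A: 3/4 of 494601 = 370950.75, rounded up to 370951; 370,951 required, 370,976 in favor — approved.
Series B: 2/3 of 2849555 = 1899703.33, rounded up to 1899704; 1,899,704 required, 1,900,431 in favor — approved.
Series C: 3/4 of 3152592 = 2364444; 2,364,444 required, 2,365,217 in favor — approved.

Approved — every class gave the required vote.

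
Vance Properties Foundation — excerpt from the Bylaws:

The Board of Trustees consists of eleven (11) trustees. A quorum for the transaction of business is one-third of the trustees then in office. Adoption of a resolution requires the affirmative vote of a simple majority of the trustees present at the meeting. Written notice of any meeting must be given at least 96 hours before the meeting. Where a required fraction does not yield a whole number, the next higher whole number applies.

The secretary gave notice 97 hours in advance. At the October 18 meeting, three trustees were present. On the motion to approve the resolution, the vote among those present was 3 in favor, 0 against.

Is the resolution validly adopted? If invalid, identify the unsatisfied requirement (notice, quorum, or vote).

Invalid — quorum requirement not satisfied.

Notice: 97 hours given; 96 required (97 ≥ 96). Satisfied.
Quorum: 3 present; quorum is 4. Not satisfied.
Vote: the resolution requires a majority of the trustees present (3). A majority of 3 is 2, so 2 affirmative votes are needed; 3 voted in favor. Satisfied. (Moot — without a quorum no business can be validly transacted.)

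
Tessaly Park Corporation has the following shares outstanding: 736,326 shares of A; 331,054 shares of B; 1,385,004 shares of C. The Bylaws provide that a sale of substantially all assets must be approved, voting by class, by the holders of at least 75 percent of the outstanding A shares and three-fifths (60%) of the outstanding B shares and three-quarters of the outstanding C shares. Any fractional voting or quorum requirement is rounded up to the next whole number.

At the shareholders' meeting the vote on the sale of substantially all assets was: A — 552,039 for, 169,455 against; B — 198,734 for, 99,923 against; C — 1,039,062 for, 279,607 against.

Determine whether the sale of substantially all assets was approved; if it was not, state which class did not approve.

A: 3/4 of 736326 = 552244.50, rounded up to 552245; 552,245 required, 552,039 in favor — not approved.
B: 3/5 of 331054 = 198632.40, rounded up to 198633; 198,633 required, 198,734 in favor — approved.
C: 3/4 of 1385004 = 1038753; 1,038,753 required, 1,039,062 in favor — approved.

Not approved — the A shares did not give the required vote.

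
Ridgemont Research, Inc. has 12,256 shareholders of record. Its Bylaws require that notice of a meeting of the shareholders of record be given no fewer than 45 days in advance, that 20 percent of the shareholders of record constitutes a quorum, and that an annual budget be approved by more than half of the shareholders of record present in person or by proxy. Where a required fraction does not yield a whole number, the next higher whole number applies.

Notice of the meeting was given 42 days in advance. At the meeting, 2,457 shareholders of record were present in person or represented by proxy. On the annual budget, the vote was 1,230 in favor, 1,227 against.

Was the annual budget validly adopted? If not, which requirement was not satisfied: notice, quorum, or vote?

Notice: 42 days given; 45 required. Not satisfied.
Quorum: 20% of 12,256 = 2,451.20, rounded up to 2,452; 2,457 present. Satisfied.
Vote: requires a majority of those present (2,457); a majority of 2457 is 1229, so 1,229 needed; 1,230 in favor. Satisfied.

Invalid — notice requirement not satisfied.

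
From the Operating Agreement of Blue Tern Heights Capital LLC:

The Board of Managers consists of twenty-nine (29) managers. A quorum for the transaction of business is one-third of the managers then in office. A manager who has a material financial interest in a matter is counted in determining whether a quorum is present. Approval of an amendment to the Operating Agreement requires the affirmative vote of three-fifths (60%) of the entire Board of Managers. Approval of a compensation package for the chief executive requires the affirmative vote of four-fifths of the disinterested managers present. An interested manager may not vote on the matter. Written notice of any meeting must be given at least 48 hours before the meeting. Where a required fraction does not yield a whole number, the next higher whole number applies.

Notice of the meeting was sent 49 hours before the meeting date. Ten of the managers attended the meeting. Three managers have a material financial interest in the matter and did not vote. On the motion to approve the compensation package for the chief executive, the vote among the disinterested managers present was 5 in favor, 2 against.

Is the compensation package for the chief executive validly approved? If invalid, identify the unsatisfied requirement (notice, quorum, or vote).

Notice: 49 hours given; 48 required (49 ≥ 48). Satisfied.
Quorum: 10 present (interested managers count toward quorum); quorum is 10. Satisfied.
Vote: the compensation package for the chief executive requires four-fifths of the disinterested managers present (10 − 3 = 7). 4/5 of 7 = 5.60, rounded up to 6, so 6 affirmative votes are needed; 5 voted in favor. Not satisfied.

Invalid — vote requirement not satisfied.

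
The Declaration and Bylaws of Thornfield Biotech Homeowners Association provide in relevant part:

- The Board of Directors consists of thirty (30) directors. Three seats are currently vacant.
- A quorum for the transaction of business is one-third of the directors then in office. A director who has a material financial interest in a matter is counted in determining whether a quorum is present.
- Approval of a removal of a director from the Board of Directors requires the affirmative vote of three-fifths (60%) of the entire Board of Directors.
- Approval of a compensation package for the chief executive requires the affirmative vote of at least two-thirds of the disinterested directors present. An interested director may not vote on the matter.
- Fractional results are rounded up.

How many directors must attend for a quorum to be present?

9

1/3 of 27 = 9.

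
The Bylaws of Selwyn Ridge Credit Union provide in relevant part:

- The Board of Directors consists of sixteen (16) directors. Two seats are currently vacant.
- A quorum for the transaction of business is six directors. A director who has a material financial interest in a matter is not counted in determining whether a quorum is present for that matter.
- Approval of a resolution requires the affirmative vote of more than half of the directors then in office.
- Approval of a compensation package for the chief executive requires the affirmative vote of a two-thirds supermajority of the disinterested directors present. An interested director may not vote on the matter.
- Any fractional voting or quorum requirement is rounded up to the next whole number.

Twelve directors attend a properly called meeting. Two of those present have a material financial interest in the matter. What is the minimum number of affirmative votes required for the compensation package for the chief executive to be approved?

7

The compensation package for the chief executive requires two-thirds of the disinterested directors present (12 − 2 = 10).
2/3 of 10 = 6.67, rounded up to 7.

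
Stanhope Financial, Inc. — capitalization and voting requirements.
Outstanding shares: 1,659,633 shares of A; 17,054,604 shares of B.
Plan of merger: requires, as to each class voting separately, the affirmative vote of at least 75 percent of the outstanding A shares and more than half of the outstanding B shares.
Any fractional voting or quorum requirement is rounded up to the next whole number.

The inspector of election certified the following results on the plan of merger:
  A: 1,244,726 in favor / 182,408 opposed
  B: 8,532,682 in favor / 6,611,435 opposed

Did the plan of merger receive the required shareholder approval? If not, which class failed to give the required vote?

A: 3/4 of 1659633 = 1244724.75, rounded up to 1244725; 1,244,725 required, 1,244,726 in favor — approved.
B: a majority of 17054604 is 8527303; 8,527,303 required, 8,532,682 in favor — approved.

Approved — every class gave the required vote.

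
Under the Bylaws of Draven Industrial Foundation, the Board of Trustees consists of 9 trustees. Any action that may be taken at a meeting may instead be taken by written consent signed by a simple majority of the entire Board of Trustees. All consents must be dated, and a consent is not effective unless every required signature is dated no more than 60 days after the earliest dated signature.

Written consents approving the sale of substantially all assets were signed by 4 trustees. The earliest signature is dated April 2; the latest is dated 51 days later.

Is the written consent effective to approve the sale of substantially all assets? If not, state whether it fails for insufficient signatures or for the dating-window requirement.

Not effective — insufficient signatures.

Signatures required: a simple majority of 9 — a majority of 9 is 5, so 5 needed; 4 signed. Insufficient.
Dating window: the latest signature is 51 days after the earliest; the limit is 60 days. Within the window.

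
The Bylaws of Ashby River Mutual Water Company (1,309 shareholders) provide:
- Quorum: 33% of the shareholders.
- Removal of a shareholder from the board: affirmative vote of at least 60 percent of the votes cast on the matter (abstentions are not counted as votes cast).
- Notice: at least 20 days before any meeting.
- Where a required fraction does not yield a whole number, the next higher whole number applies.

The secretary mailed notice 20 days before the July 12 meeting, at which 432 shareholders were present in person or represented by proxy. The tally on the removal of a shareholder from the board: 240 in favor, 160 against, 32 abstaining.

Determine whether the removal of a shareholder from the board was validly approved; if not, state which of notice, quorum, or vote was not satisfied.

Notice: 20 days given; 20 required. Satisfied.
Quorum: 33% of 1,309 = 431.97, rounded up to 432; 432 present. Satisfied.
Vote: requires three-fifths of the votes cast (432 − 32 abstaining = 400); 3/5 of 400 = 240, so 240 needed; 240 in favor. Satisfied.

Valid — all requirements satisfied.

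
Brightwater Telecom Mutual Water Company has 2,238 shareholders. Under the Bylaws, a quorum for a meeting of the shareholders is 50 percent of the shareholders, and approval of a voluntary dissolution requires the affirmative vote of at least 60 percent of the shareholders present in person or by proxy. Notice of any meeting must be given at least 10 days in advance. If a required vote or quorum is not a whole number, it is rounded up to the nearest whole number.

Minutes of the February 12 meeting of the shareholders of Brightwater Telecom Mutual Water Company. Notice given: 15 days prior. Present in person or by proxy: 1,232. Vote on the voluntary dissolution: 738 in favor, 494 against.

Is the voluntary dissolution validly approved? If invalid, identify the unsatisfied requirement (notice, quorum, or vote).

Invalid — vote requirement not satisfied.

Notice: 15 days given; 10 required. Satisfied.
Quorum: 50% of 2,238 = 1,119; 1,232 present. Satisfied.
Vote: requires three-fifths of those present (1,232); 3/5 of 1232 = 739.20, rounded up to 740, so 740 needed; 738 in favor. Not satisfied.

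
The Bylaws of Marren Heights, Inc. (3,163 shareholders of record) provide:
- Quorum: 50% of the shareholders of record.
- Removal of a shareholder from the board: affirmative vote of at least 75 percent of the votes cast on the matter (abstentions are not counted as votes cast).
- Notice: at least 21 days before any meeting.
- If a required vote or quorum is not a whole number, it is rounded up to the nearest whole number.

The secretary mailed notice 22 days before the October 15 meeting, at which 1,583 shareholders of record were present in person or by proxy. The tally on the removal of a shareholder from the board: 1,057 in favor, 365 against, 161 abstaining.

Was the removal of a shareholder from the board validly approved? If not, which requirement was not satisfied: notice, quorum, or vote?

Notice: 22 days given; 21 required. Satisfied.
Quorum: 50% of 3,163 = 1,581.50, rounded up to 1,582; 1,583 present. Satisfied.
Vote: requires three-fourths of the votes cast (1,583 − 161 abstaining = 1,422); 3/4 of 1422 = 1066.50, rounded up to 1067, so 1,067 needed; 1,057 in favor. Not satisfied.

Invalid — vote requirement not satisfied.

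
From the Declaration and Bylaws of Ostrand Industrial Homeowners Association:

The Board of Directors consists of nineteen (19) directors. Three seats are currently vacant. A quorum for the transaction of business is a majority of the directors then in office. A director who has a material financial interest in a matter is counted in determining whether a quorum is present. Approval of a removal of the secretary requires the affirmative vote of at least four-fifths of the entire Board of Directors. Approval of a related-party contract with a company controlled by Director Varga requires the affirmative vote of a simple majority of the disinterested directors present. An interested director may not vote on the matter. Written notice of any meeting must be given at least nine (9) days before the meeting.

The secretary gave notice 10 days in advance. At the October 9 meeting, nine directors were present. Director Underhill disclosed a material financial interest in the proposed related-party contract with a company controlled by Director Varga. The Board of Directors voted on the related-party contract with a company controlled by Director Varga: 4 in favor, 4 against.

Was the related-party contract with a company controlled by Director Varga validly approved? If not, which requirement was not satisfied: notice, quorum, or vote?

Invalid — vote requirement not satisfied.

Notice: 10 days given; 9 required (10 ≥ 9). Satisfied.
Quorum: 9 present (interested directors count toward quorum); quorum is 9. Satisfied.
Vote: the related-party contract with a company controlled by Director Varga requires a majority of the disinterested directors present (9 − 1 = 8). A majority of 8 is 5, so 5 affirmative votes are needed; 4 voted in favor. Not satisfied.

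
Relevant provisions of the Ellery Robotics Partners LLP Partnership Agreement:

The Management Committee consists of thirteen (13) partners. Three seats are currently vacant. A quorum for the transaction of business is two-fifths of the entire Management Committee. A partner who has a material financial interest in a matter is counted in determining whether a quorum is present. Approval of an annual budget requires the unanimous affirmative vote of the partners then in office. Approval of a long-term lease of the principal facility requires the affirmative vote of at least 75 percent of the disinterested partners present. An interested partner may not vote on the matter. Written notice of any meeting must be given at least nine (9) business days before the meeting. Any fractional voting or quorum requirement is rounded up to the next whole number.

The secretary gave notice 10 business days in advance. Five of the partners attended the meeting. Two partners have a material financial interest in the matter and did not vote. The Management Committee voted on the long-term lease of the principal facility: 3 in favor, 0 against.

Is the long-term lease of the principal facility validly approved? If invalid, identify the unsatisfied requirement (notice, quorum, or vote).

Notice: 10 business days given; 9 required (10 ≥ 9). Satisfied.
Quorum: 5 present (interested partners count toward quorum); quorum is 6. Not satisfied.
Vote: the long-term lease of the principal facility requires three-fourths of the disinterested partners present (5 − 2 = 3). 3/4 of 3 = 2.25, rounded up to 3, so 3 affirmative votes are needed; 3 voted in favor. Satisfied. (Moot — without a quorum no business can be validly transacted.)

Invalid — quorum requirement not satisfied.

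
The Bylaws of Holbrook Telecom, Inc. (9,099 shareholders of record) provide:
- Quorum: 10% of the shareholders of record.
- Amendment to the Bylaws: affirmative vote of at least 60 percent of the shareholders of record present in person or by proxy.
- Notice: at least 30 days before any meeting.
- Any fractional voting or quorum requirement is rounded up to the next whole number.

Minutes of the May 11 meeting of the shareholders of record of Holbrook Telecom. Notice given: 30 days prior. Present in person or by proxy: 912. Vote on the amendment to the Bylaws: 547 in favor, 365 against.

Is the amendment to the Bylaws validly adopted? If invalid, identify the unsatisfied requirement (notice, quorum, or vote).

Invalid — vote requirement not satisfied.

Notice: 30 days given; 30 required. Satisfied.
Quorum: 10% of 9,099 = 909.90, rounded up to 910; 912 present. Satisfied.
Vote: requires three-fifths of those present (912); 3/5 of 912 = 547.20, rounded up to 548, so 548 needed; 547 in favor. Not satisfied.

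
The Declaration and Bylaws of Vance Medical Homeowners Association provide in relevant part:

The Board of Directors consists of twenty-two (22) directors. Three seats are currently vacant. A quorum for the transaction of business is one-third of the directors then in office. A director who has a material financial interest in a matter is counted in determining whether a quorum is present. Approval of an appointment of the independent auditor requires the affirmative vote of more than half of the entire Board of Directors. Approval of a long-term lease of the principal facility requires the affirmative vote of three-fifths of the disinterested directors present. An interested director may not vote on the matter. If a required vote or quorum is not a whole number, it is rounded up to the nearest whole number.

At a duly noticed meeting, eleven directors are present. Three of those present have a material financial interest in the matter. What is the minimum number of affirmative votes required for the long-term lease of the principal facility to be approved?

The long-term lease of the principal facility requires three-fifths of the disinterested directors present (11 − 3 = 8).
3/5 of 8 = 4.80, rounded up to 5.

5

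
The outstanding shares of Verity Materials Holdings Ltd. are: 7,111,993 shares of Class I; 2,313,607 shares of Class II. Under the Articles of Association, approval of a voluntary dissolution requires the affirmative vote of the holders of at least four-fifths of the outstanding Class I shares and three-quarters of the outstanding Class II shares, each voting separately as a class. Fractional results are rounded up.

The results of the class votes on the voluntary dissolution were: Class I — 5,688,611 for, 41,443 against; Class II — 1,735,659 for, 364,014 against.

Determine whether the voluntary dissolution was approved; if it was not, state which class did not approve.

Not approved — the Class I shares did not give the required vote.

Class I: 4/5 of 7111993 = 5689594.40, rounded up to 5689595; 5,689,595 required, 5,688,611 in favor — not approved.
Class II: 3/4 of 2313607 = 1735205.25, rounded up to 1735206; 1,735,206 required, 1,735,659 in favor — approved.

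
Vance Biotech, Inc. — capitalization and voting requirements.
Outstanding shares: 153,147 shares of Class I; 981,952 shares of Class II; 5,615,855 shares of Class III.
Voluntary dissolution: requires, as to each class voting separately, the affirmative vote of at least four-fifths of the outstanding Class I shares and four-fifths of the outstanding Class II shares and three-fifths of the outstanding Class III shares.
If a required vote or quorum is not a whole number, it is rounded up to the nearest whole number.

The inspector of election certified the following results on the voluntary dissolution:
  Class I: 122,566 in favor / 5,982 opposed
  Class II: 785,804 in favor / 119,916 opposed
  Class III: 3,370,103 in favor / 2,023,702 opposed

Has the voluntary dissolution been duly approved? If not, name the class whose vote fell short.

Class I: 4/5 of 153147 = 122517.60, rounded up to 122518; 122,518 required, 122,566 in favor — approved.
Class II: 4/5 of 981952 = 785561.60, rounded up to 785562; 785,562 required, 785,804 in favor — approved.
Class III: 3/5 of 5615855 = 3369513; 3,369,513 required, 3,370,103 in favor — approved.

Approved — every class gave the required vote.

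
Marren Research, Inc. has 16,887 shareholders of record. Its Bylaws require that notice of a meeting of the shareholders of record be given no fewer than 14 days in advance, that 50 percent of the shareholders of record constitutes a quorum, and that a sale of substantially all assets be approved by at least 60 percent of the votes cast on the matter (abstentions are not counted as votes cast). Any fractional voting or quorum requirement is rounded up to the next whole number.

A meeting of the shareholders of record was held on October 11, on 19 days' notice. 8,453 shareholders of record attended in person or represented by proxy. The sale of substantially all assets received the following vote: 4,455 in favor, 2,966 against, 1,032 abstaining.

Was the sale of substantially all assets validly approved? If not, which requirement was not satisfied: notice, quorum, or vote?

Valid — all requirements satisfied.

Notice: 19 days given; 14 required. Satisfied.
Quorum: 50% of 16,887 = 8,443.50, rounded up to 8,444; 8,453 present. Satisfied.
Vote: requires three-fifths of the votes cast (8,453 − 1,032 abstaining = 7,421); 3/5 of 7421 = 4452.60, rounded up to 4453, so 4,453 needed; 4,455 in favor. Satisfied.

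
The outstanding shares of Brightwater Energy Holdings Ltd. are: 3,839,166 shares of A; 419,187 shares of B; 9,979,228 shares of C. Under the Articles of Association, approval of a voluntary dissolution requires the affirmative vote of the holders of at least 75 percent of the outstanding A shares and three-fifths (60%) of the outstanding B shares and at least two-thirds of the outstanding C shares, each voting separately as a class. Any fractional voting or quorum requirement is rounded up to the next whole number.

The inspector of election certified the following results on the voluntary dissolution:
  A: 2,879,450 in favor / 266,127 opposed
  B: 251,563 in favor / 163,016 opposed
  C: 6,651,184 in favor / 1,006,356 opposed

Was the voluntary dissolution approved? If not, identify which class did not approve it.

Not approved — the C shares did not give the required vote.

A: 3/4 of 3839166 = 2879374.50, rounded up to 2879375; 2,879,375 required, 2,879,450 in favor — approved.
B: 3/5 of 419187 = 251512.20, rounded up to 251513; 251,513 required, 251,563 in favor — approved.
C: 2/3 of 9979228 = 6652818.67, rounded up to 6652819; 6,652,819 required, 6,651,184 in favor — not approved.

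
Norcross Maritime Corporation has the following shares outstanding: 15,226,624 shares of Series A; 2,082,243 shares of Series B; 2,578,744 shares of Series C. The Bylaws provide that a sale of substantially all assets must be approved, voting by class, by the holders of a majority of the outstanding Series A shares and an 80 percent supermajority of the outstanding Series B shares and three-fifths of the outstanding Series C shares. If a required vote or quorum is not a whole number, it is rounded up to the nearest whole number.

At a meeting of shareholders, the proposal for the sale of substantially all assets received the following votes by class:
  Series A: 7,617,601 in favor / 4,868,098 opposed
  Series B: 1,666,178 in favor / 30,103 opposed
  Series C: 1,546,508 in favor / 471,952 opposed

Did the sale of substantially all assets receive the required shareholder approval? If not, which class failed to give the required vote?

Series A: a majority of 15226624 is 7613313; 7,613,313 required, 7,617,601 in favor — approved.
Series B: 4/5 of 2082243 = 1665794.40, rounded up to 1665795; 1,665,795 required, 1,666,178 in favor — approved.
Series C: 3/5 of 2578744 = 1547246.40, rounded up to 1547247; 1,547,247 required, 1,546,508 in favor — not approved.

Not approved — the Series C shares did not give the required vote.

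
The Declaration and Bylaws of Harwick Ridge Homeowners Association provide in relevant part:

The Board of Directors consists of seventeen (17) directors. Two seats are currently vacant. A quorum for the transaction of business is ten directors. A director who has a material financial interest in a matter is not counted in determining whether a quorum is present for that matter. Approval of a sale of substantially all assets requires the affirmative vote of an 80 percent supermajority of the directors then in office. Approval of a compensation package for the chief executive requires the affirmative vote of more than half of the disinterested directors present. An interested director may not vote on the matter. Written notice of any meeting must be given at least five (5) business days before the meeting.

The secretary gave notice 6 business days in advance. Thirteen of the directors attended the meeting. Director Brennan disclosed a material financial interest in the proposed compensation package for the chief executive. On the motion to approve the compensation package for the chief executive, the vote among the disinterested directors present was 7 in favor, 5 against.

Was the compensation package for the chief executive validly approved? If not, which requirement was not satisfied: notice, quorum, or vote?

Notice: 6 business days given; 5 required (6 ≥ 5). Satisfied.
Quorum: 13 present, but the 1 interested director does not count, leaving 12. Quorum is 10. Satisfied.
Vote: the compensation package for the chief executive requires a majority of the disinterested directors present (13 − 1 = 12). A majority of 12 is 7, so 7 affirmative votes are needed; 7 voted in favor. Satisfied.

Valid — all requirements satisfied.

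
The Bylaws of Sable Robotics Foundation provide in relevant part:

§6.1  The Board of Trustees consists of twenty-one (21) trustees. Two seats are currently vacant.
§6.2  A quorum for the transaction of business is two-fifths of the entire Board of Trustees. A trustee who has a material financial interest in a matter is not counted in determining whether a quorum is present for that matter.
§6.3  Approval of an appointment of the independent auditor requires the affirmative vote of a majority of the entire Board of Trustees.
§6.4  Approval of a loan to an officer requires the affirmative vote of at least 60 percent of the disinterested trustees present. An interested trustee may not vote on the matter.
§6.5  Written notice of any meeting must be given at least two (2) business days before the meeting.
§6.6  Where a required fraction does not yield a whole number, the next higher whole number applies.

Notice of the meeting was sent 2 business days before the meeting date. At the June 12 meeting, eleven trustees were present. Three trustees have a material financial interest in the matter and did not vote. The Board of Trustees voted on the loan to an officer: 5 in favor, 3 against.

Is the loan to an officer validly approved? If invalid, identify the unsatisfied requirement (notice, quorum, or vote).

Invalid — quorum requirement not satisfied.

Notice: 2 business days given; 2 required (2 ≥ 2). Satisfied.
Quorum: 11 present, but the 3 interested trustees do not count, leaving 8. Quorum is 9. Not satisfied.
Vote: the loan to an officer requires three-fifths of the disinterested trustees present (11 − 3 = 8). 3/5 of 8 = 4.80, rounded up to 5, so 5 affirmative votes are needed; 5 voted in favor. Satisfied. (Moot — without a quorum no business can be validly transacted.)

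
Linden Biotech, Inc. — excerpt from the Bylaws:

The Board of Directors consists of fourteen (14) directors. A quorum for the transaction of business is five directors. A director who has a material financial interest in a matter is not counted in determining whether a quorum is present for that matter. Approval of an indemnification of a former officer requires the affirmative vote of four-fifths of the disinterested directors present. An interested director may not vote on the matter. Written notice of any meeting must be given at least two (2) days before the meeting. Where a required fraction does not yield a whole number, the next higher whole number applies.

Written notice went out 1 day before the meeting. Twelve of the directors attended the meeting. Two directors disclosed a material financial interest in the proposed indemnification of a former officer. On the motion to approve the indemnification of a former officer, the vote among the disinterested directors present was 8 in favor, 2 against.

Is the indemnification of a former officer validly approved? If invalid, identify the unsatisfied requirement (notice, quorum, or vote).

Invalid — notice requirement not satisfied.

Notice: 1 day given; 2 required (1 < 2). Not satisfied.
Quorum: 12 present, but the 2 interested directors do not count, leaving 10. Quorum is 5. Satisfied.
Vote: the indemnification of a former officer requires four-fifths of the disinterested directors present (12 − 2 = 10). 4/5 of 10 = 8, so 8 affirmative votes are needed; 8 voted in favor. Satisfied.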